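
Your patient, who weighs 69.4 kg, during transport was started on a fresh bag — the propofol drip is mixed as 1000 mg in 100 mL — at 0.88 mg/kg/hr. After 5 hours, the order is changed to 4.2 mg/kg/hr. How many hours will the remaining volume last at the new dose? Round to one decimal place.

2.4 hours

Initial rate:
Dose = 0.88 mg/kg/hr × 69.4 kg = 61.072 mg/hr
Concentration = 1000 mg ÷ 100 mL = 10 mg/mL
Rate = 61.072 mg/hr ÷ 10 mg/mL = 6.1072 mL/hr
Volume infused so far = 6.1072 mL/hr × 5 hr = 30.536 mL
Volume remaining = 100 − 30.536 = 69.464 mL
New rate:
Dose = 4.2 mg/kg/hr × 69.4 kg = 291.48 mg/hr
Rate = 291.48 mg/hr ÷ 10 mg/mL = 29.148 mL/hr
Time remaining = 69.464 mL ÷ 29.148 mL/hr = 2.383148 hr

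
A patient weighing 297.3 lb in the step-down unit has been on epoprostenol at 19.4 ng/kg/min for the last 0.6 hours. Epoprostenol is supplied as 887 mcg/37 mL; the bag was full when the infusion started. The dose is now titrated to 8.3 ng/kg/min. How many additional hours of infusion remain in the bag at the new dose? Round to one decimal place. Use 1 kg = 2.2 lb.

11.8 hours

Initial rate:
Weight = 297.3 lb ÷ 2.2 lb/kg = 135.1364 kg
Dose = 19.4 ng/kg/min × 135.1364 kg = 2621.645 ng/min
2621.645 ng/min × 60 min/hr = 157298.7 ng/hr
Concentration = 887 mcg ÷ 37 mL = 23.97297 mcg/mL = 23972.97 ng/mL
Rate = 157298.7 ng/hr ÷ 23972.97 ng/mL = 6.561503 mL/hr
Volume infused so far = 6.561503 mL/hr × 0.6 hr = 3.936902 mL
Volume remaining = 37 − 3.936902 = 33.0631 mL
New rate:
Dose = 8.3 ng/kg/min × 135.1364 kg = 1121.632 ng/min
1121.632 ng/min × 60 min/hr = 67297.91 ng/hr
Rate = 67297.91 ng/hr ÷ 23972.97 ng/mL = 2.807241 mL/hr
Time remaining = 33.0631 mL ÷ 2.807241 mL/hr = 11.77779 hr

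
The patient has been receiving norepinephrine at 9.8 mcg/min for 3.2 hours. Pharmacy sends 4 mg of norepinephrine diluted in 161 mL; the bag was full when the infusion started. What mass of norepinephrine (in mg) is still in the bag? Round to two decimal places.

2.12 mg

9.8 mcg/min × 60 min/hr = 588 mcg/hr
Concentration = 4 mg ÷ 161 mL = 0.02484472 mg/mL = 24.84472 mcg/mL
Rate = 588 mcg/hr ÷ 24.84472 mcg/mL = 23.667 mL/hr
Volume infused = 23.667 mL/hr × 3.2 hr = 75.7344 mL
Volume remaining = 161 − 75.7344 = 85.2656 mL
Drug remaining = 85.2656 mL × 24.84472 mcg/mL = 2118.4 mcg = 2.1184 mg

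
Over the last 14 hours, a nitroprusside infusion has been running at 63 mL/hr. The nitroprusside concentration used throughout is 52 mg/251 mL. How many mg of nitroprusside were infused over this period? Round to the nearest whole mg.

Concentration = 52 mg ÷ 251 mL = 0.2071713 mg/mL = 207.1713 mcg/mL
Drug rate = 63 mL/hr × 207.1713 mcg/mL = 13051.79 mcg/hr
Total = 13051.79 mcg/hr × 14 hr = 182725.1 mcg = 182.7251 mg

183 mg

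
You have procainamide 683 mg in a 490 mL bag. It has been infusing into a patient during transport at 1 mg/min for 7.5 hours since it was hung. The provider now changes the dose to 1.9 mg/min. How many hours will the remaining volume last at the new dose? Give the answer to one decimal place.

Initial rate:
1 mg/min × 60 min/hr = 60 mg/hr
Concentration = 683 mg ÷ 490 mL = 1.393878 mg/mL
Rate = 60 mg/hr ÷ 1.393878 mg/mL = 43.04539 mL/hr
Volume infused so far = 43.04539 mL/hr × 7.5 hr = 322.8404 mL
Volume remaining = 490 − 322.8404 = 167.1596 mL
New rate:
1.9 mg/min × 60 min/hr = 114 mg/hr
Rate = 114 mg/hr ÷ 1.393878 mg/mL = 81.78624 mL/hr
Time remaining = 167.1596 mL ÷ 81.78624 mL/hr = 2.04386 hr

2.0 hours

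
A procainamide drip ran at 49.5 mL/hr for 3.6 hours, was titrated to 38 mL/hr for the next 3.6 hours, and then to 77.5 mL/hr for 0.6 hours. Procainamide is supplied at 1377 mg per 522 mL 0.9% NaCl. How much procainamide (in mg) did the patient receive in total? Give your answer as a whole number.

Concentration = 1377 mg ÷ 522 mL = 2.637931 mg/mL
Stage 1: 49.5 mL/hr × 3.6 hr = 178.2 mL → 178.2 mL × 2.637931 mg/mL = 470.0793 mg
Stage 2: 38 mL/hr × 3.6 hr = 136.8 mL → 136.8 mL × 2.637931 mg/mL = 360.869 mg
Stage 3: 77.5 mL/hr × 0.6 hr = 46.5 mL → 46.5 mL × 2.637931 mg/mL = 122.6638 mg
Total = 470.0793 + 360.869 + 122.6638 = 953.6121 mg

954 mg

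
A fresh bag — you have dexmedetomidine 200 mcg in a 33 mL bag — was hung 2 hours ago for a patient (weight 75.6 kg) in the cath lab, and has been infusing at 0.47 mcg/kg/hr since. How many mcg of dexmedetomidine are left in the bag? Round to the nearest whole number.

Dose = 0.47 mcg/kg/hr × 75.6 kg = 35.532 mcg/hr
Concentration = 200 mcg ÷ 33 mL = 6.060606 mcg/mL
Rate = 35.532 mcg/hr ÷ 6.060606 mcg/mL = 5.86278 mL/hr
Volume infused = 5.86278 mL/hr × 2 hr = 11.72556 mL
Volume remaining = 33 − 11.72556 = 21.27444 mL
Drug remaining = 21.27444 mL × 6.060606 mcg/mL = 128.936 mcg

129 mcg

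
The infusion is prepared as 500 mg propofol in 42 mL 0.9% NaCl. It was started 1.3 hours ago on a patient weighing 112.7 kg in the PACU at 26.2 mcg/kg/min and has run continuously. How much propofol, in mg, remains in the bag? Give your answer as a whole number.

270 mg

Dose = 26.2 mcg/kg/min × 112.7 kg = 2952.74 mcg/min
2952.74 mcg/min × 60 min/hr = 177164.4 mcg/hr
Concentration = 500 mg ÷ 42 mL = 11.90476 mg/mL = 11904.76 mcg/mL
Rate = 177164.4 mcg/hr ÷ 11904.76 mcg/mL = 14.88181 mL/hr
Volume infused = 14.88181 mL/hr × 1.3 hr = 19.34635 mL
Volume remaining = 42 − 19.34635 = 22.65365 mL
Drug remaining = 22.65365 mL × 11904.76 mcg/mL = 269686.3 mcg = 269.6863 mg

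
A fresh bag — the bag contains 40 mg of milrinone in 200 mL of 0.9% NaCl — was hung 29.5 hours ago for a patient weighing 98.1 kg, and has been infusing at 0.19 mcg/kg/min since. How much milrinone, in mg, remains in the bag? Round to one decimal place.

7.0 mg

Dose = 0.19 mcg/kg/min × 98.1 kg = 18.639 mcg/min
18.639 mcg/min × 60 min/hr = 1118.34 mcg/hr
Concentration = 40 mg ÷ 200 mL = 0.2 mg/mL = 200 mcg/mL
Rate = 1118.34 mcg/hr ÷ 200 mcg/mL = 5.5917 mL/hr
Volume infused = 5.5917 mL/hr × 29.5 hr = 164.9551 mL
Volume remaining = 200 − 164.9551 = 35.04485 mL
Drug remaining = 35.04485 mL × 200 mcg/mL = 7008.97 mcg = 7.00897 mg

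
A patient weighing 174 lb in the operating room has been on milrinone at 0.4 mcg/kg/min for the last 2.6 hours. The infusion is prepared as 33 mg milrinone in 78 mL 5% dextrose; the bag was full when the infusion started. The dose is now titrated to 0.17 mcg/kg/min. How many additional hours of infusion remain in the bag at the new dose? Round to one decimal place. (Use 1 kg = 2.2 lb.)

34.8 hours

Initial rate:
Weight = 174 lb ÷ 2.2 lb/kg = 79.09091 kg
Dose = 0.4 mcg/kg/min × 79.09091 kg = 31.63636 mcg/min
31.63636 mcg/min × 60 min/hr = 1898.182 mcg/hr
Concentration = 33 mg ÷ 78 mL = 0.4230769 mg/mL = 423.0769 mcg/mL
Rate = 1898.182 mcg/hr ÷ 423.0769 mcg/mL = 4.486612 mL/hr
Volume infused so far = 4.486612 mL/hr × 2.6 hr = 11.66519 mL
Volume remaining = 78 − 11.66519 = 66.33481 mL
New rate:
Dose = 0.17 mcg/kg/min × 79.09091 kg = 13.44545 mcg/min
13.44545 mcg/min × 60 min/hr = 806.7273 mcg/hr
Rate = 806.7273 mcg/hr ÷ 423.0769 mcg/mL = 1.90681 mL/hr
Time remaining = 66.33481 mL ÷ 1.90681 mL/hr = 34.78837 hr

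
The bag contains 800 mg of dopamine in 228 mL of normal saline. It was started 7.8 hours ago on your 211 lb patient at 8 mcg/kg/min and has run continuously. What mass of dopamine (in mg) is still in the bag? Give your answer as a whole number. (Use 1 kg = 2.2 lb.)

Weight = 211 lb ÷ 2.2 lb/kg = 95.90909 kg
Dose = 8 mcg/kg/min × 95.90909 kg = 767.2727 mcg/min
767.2727 mcg/min × 60 min/hr = 46036.36 mcg/hr
Concentration = 800 mg ÷ 228 mL = 3.508772 mg/mL = 3508.772 mcg/mL
Rate = 46036.36 mcg/hr ÷ 3508.772 mcg/mL = 13.12036 mL/hr
Volume infused = 13.12036 mL/hr × 7.8 hr = 102.3388 mL
Volume remaining = 228 − 102.3388 = 125.6612 mL
Drug remaining = 125.6612 mL × 3508.772 mcg/mL = 440916.4 mcg = 440.9164 mg

441 mg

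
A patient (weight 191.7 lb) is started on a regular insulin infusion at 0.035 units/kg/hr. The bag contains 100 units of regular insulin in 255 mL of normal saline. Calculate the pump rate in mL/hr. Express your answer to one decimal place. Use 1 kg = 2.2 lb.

7.8 mL/hr

Weight = 191.7 lb ÷ 2.2 lb/kg = 87.13636 kg
Dose = 0.035 units/kg/hr × 87.13636 kg = 3.049773 units/hr
Concentration = 100 units ÷ 255 mL = 0.3921569 units/mL
Rate = 3.049773 units/hr ÷ 0.3921569 units/mL = 7.77692 mL/hr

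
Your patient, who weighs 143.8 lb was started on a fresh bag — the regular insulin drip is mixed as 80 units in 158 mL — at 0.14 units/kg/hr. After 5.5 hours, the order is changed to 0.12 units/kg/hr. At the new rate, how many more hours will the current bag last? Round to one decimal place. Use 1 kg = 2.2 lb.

3.8 hours

Initial rate:
Weight = 143.8 lb ÷ 2.2 lb/kg = 65.36364 kg
Dose = 0.14 units/kg/hr × 65.36364 kg = 9.150909 units/hr
Concentration = 80 units ÷ 158 mL = 0.5063291 units/mL
Rate = 9.150909 units/hr ÷ 0.5063291 units/mL = 18.07305 mL/hr
Volume infused so far = 18.07305 mL/hr × 5.5 hr = 99.40175 mL
Volume remaining = 158 − 99.40175 = 58.59825 mL
New rate:
Dose = 0.12 units/kg/hr × 65.36364 kg = 7.843636 units/hr
Rate = 7.843636 units/hr ÷ 0.5063291 units/mL = 15.49118 mL/hr
Time remaining = 58.59825 mL ÷ 15.49118 mL/hr = 3.782684 hr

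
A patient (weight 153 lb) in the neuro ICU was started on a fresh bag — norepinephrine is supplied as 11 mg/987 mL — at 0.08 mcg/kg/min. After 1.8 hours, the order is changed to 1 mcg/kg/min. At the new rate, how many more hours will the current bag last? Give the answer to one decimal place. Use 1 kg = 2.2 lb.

Initial rate:
Weight = 153 lb ÷ 2.2 lb/kg = 69.54545 kg
Dose = 0.08 mcg/kg/min × 69.54545 kg = 5.563636 mcg/min
5.563636 mcg/min × 60 min/hr = 333.8182 mcg/hr
Concentration = 11 mg ÷ 987 mL = 0.01114488 mg/mL = 11.14488 mcg/mL
Rate = 333.8182 mcg/hr ÷ 11.14488 mcg/mL = 29.9526 mL/hr
Volume infused so far = 29.9526 mL/hr × 1.8 hr = 53.91467 mL
Volume remaining = 987 − 53.91467 = 933.0853 mL
New rate:
Dose = 1 mcg/kg/min × 69.54545 kg = 69.54545 mcg/min
69.54545 mcg/min × 60 min/hr = 4172.727 mcg/hr
Rate = 4172.727 mcg/hr ÷ 11.14488 mcg/mL = 374.4074 mL/hr
Time remaining = 933.0853 mL ÷ 374.4074 mL/hr = 2.492166 hr

2.5 hours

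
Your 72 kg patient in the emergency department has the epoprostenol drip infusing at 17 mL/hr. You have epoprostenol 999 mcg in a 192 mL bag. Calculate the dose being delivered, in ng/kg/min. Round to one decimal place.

20.5 ng/kg/min

Concentration = 999 mcg ÷ 192 mL = 5.203125 mcg/mL = 5203.125 ng/mL
Drug rate = 17 mL/hr × 5203.125 ng/mL = 88453.12 ng/hr
88453.12 ng/hr ÷ 60 min/hr = 1474.219 ng/min
1474.219 ng/min ÷ 72 kg = 20.47526 ng/kg/min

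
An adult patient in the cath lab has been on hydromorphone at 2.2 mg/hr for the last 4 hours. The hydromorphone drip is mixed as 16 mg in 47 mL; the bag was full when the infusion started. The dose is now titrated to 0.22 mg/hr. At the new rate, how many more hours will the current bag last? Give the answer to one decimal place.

Initial rate:
Concentration = 16 mg ÷ 47 mL = 0.3404255 mg/mL
Rate = 2.2 mg/hr ÷ 0.3404255 mg/mL = 6.4625 mL/hr
Volume infused so far = 6.4625 mL/hr × 4 hr = 25.85 mL
Volume remaining = 47 − 25.85 = 21.15 mL
New rate:
Rate = 0.22 mg/hr ÷ 0.3404255 mg/mL = 0.64625 mL/hr
Time remaining = 21.15 mL ÷ 0.64625 mL/hr = 32.72727 hr

32.7 hours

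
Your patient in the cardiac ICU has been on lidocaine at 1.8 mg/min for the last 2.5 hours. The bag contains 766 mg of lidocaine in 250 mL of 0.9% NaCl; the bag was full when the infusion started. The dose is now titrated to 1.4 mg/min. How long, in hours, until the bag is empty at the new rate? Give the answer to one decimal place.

5.9 hours

Initial rate:
1.8 mg/min × 60 min/hr = 108 mg/hr
Concentration = 766 mg ÷ 250 mL = 3.064 mg/mL
Rate = 108 mg/hr ÷ 3.064 mg/mL = 35.24804 mL/hr
Volume infused so far = 35.24804 mL/hr × 2.5 hr = 88.1201 mL
Volume remaining = 250 − 88.1201 = 161.8799 mL
New rate:
1.4 mg/min × 60 min/hr = 84 mg/hr
Rate = 84 mg/hr ÷ 3.064 mg/mL = 27.41514 mL/hr
Time remaining = 161.8799 mL ÷ 27.41514 mL/hr = 5.904762 hr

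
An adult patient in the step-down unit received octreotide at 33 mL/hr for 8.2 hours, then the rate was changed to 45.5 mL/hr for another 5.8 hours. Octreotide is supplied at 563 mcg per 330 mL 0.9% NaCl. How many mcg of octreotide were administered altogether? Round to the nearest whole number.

Concentration = 563 mcg ÷ 330 mL = 1.706061 mcg/mL
Stage 1: 33 mL/hr × 8.2 hr = 270.6 mL → 270.6 mL × 1.706061 mcg/mL = 461.66 mcg
Stage 2: 45.5 mL/hr × 5.8 hr = 263.9 mL → 263.9 mL × 1.706061 mcg/mL = 450.2294 mcg
Total = 461.66 + 450.2294 = 911.8894 mcg

912 mcg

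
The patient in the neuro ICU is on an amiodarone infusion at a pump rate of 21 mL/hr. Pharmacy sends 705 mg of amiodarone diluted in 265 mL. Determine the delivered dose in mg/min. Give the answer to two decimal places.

0.93 mg/min

Concentration = 705 mg ÷ 265 mL = 2.660377 mg/mL
Drug rate = 21 mL/hr × 2.660377 mg/mL = 55.86792 mg/hr
55.86792 mg/hr ÷ 60 min/hr = 0.9311321 mg/min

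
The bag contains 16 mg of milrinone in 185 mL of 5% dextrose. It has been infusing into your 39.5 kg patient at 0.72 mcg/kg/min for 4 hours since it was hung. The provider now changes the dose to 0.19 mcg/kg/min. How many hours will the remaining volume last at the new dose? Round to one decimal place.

20.4 hours

Initial rate:
Dose = 0.72 mcg/kg/min × 39.5 kg = 28.44 mcg/min
28.44 mcg/min × 60 min/hr = 1706.4 mcg/hr
Concentration = 16 mg ÷ 185 mL = 0.08648649 mg/mL = 86.48649 mcg/mL
Rate = 1706.4 mcg/hr ÷ 86.48649 mcg/mL = 19.73025 mL/hr
Volume infused so far = 19.73025 mL/hr × 4 hr = 78.921 mL
Volume remaining = 185 − 78.921 = 106.079 mL
New rate:
Dose = 0.19 mcg/kg/min × 39.5 kg = 7.505 mcg/min
7.505 mcg/min × 60 min/hr = 450.3 mcg/hr
Rate = 450.3 mcg/hr ÷ 86.48649 mcg/mL = 5.206594 mL/hr
Time remaining = 106.079 mL ÷ 5.206594 mL/hr = 20.37397 hr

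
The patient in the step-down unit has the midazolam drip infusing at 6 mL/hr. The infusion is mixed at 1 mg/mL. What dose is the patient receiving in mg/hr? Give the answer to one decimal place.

6.0 mg/hr

Drug rate = 6 mL/hr × 1 mg/mL = 6 mg/hr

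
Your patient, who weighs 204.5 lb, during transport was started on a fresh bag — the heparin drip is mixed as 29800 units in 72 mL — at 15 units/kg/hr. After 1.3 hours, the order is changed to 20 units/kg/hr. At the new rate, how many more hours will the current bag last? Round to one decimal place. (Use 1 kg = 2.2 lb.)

15.1 hours

Initial rate:
Weight = 204.5 lb ÷ 2.2 lb/kg = 92.95455 kg
Dose = 15 units/kg/hr × 92.95455 kg = 1394.318 units/hr
Concentration = 29800 units ÷ 72 mL = 413.8889 units/mL
Rate = 1394.318 units/hr ÷ 413.8889 units/mL = 3.368822 mL/hr
Volume infused so far = 3.368822 mL/hr × 1.3 hr = 4.379469 mL
Volume remaining = 72 − 4.379469 = 67.62053 mL
New rate:
Dose = 20 units/kg/hr × 92.95455 kg = 1859.091 units/hr
Rate = 1859.091 units/hr ÷ 413.8889 units/mL = 4.491763 mL/hr
Time remaining = 67.62053 mL ÷ 4.491763 mL/hr = 15.05434 hr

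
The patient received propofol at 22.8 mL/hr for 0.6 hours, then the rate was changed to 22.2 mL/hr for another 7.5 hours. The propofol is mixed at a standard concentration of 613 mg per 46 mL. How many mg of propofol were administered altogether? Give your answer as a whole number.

Concentration = 613 mg ÷ 46 mL = 13.32609 mg/mL
Stage 1: 22.8 mL/hr × 0.6 hr = 13.68 mL → 13.68 mL × 13.32609 mg/mL = 182.3009 mg
Stage 2: 22.2 mL/hr × 7.5 hr = 166.5 mL → 166.5 mL × 13.32609 mg/mL = 2218.793 mg
Total = 182.3009 + 2218.793 = 2401.094 mg

2401 mg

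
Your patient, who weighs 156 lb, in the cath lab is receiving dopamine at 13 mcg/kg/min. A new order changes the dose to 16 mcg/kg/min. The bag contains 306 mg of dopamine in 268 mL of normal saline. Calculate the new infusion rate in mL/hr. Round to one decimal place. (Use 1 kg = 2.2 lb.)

59.6 mL/hr

Weight = 156 lb ÷ 2.2 lb/kg = 70.90909 kg
Dose = 16 mcg/kg/min × 70.90909 kg = 1134.545 mcg/min
1134.545 mcg/min × 60 min/hr = 68072.73 mcg/hr
Concentration = 306 mg ÷ 268 mL = 1.141791 mg/mL = 1141.791 mcg/mL
Rate = 68072.73 mcg/hr ÷ 1141.791 mcg/mL = 59.61925 mL/hr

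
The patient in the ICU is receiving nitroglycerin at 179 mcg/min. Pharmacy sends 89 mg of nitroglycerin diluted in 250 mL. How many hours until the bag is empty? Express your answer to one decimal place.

8.3 hours

179 mcg/min × 60 min/hr = 10740 mcg/hr
Concentration = 89 mg ÷ 250 mL = 0.356 mg/mL = 356 mcg/mL
Rate = 10740 mcg/hr ÷ 356 mcg/mL = 30.16854 mL/hr
Duration = 250 mL ÷ 30.16854 mL/hr = 8.286778 hr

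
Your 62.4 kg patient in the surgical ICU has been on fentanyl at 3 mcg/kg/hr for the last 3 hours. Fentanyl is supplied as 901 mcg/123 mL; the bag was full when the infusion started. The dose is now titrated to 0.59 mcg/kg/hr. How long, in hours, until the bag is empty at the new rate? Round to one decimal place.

Initial rate:
Dose = 3 mcg/kg/hr × 62.4 kg = 187.2 mcg/hr
Concentration = 901 mcg ÷ 123 mL = 7.325203 mcg/mL
Rate = 187.2 mcg/hr ÷ 7.325203 mcg/mL = 25.5556 mL/hr
Volume infused so far = 25.5556 mL/hr × 3 hr = 76.66681 mL
Volume remaining = 123 − 76.66681 = 46.33319 mL
New rate:
Dose = 0.59 mcg/kg/hr × 62.4 kg = 36.816 mcg/hr
Rate = 36.816 mcg/hr ÷ 7.325203 mcg/mL = 5.025936 mL/hr
Time remaining = 46.33319 mL ÷ 5.025936 mL/hr = 9.218818 hr

9.2 hours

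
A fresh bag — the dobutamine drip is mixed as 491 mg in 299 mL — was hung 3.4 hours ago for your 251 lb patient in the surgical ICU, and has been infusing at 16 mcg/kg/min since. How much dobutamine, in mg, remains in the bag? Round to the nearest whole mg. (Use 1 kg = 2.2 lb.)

Weight = 251 lb ÷ 2.2 lb/kg = 114.0909 kg
Dose = 16 mcg/kg/min × 114.0909 kg = 1825.455 mcg/min
1825.455 mcg/min × 60 min/hr = 109527.3 mcg/hr
Concentration = 491 mg ÷ 299 mL = 1.64214 mg/mL = 1642.14 mcg/mL
Rate = 109527.3 mcg/hr ÷ 1642.14 mcg/mL = 66.69787 mL/hr
Volume infused = 66.69787 mL/hr × 3.4 hr = 226.7728 mL
Volume remaining = 299 − 226.7728 = 72.22724 mL
Drug remaining = 72.22724 mL × 1642.14 mcg/mL = 118607.3 mcg = 118.6073 mg

119 mg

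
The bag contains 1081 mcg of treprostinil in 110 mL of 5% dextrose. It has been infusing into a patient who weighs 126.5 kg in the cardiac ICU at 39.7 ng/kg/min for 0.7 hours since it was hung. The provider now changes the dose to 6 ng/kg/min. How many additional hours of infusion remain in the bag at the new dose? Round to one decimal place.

Initial rate:
Dose = 39.7 ng/kg/min × 126.5 kg = 5022.05 ng/min
5022.05 ng/min × 60 min/hr = 301323 ng/hr
Concentration = 1081 mcg ÷ 110 mL = 9.827273 mcg/mL = 9827.273 ng/mL
Rate = 301323 ng/hr ÷ 9827.273 ng/mL = 30.66191 mL/hr
Volume infused so far = 30.66191 mL/hr × 0.7 hr = 21.46334 mL
Volume remaining = 110 − 21.46334 = 88.53666 mL
New rate:
Dose = 6 ng/kg/min × 126.5 kg = 759 ng/min
759 ng/min × 60 min/hr = 45540 ng/hr
Rate = 45540 ng/hr ÷ 9827.273 ng/mL = 4.634043 mL/hr
Time remaining = 88.53666 mL ÷ 4.634043 mL/hr = 19.10571 hr

19.1 hours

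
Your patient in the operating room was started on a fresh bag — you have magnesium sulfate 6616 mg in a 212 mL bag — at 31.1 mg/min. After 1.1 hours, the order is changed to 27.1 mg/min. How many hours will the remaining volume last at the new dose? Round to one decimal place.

2.8 hours

Initial rate:
31.1 mg/min × 60 min/hr = 1866 mg/hr
Concentration = 6616 mg ÷ 212 mL = 31.20755 mg/mL
Rate = 1866 mg/hr ÷ 31.20755 mg/mL = 59.79323 mL/hr
Volume infused so far = 59.79323 mL/hr × 1.1 hr = 65.77255 mL
Volume remaining = 212 − 65.77255 = 146.2274 mL
New rate:
27.1 mg/min × 60 min/hr = 1626 mg/hr
Rate = 1626 mg/hr ÷ 31.20755 mg/mL = 52.10278 mL/hr
Time remaining = 146.2274 mL ÷ 52.10278 mL/hr = 2.806519 hr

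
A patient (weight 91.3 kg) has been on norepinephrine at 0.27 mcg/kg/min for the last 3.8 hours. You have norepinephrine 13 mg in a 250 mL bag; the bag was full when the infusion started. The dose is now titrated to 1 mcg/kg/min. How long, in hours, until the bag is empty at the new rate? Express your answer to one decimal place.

Initial rate:
Dose = 0.27 mcg/kg/min × 91.3 kg = 24.651 mcg/min
24.651 mcg/min × 60 min/hr = 1479.06 mcg/hr
Concentration = 13 mg ÷ 250 mL = 0.052 mg/mL = 52 mcg/mL
Rate = 1479.06 mcg/hr ÷ 52 mcg/mL = 28.44346 mL/hr
Volume infused so far = 28.44346 mL/hr × 3.8 hr = 108.0852 mL
Volume remaining = 250 − 108.0852 = 141.9148 mL
New rate:
Dose = 1 mcg/kg/min × 91.3 kg = 91.3 mcg/min
91.3 mcg/min × 60 min/hr = 5478 mcg/hr
Rate = 5478 mcg/hr ÷ 52 mcg/mL = 105.3462 mL/hr
Time remaining = 141.9148 mL ÷ 105.3462 mL/hr = 1.347129 hr

1.3 hours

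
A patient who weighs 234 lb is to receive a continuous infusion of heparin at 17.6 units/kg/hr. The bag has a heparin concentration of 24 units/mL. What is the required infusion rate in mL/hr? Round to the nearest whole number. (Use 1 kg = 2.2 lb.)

78 mL/hr

Weight = 234 lb ÷ 2.2 lb/kg = 106.3636 kg
Dose = 17.6 units/kg/hr × 106.3636 kg = 1872 units/hr
Rate = 1872 units/hr ÷ 24 units/mL = 78 mL/hr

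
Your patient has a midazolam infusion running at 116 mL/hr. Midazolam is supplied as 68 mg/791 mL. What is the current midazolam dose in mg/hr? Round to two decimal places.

9.97 mg/hr

Concentration = 68 mg ÷ 791 mL = 0.08596713 mg/mL
Drug rate = 116 mL/hr × 0.08596713 mg/mL = 9.972187 mg/hr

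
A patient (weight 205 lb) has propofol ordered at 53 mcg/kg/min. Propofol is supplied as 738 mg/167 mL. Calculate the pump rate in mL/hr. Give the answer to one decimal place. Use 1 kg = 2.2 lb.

67.1 mL/hr

Weight = 205 lb ÷ 2.2 lb/kg = 93.18182 kg
Dose = 53 mcg/kg/min × 93.18182 kg = 4938.636 mcg/min
4938.636 mcg/min × 60 min/hr = 296318.2 mcg/hr
Concentration = 738 mg ÷ 167 mL = 4.419162 mg/mL = 4419.162 mcg/mL
Rate = 296318.2 mcg/hr ÷ 4419.162 mcg/mL = 67.05303 mL/hr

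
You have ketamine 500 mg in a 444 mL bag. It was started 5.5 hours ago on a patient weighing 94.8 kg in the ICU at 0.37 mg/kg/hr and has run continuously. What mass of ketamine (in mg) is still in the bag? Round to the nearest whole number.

307 mg

Dose = 0.37 mg/kg/hr × 94.8 kg = 35.076 mg/hr
Concentration = 500 mg ÷ 444 mL = 1.126126 mg/mL
Rate = 35.076 mg/hr ÷ 1.126126 mg/mL = 31.14749 mL/hr
Volume infused = 31.14749 mL/hr × 5.5 hr = 171.3112 mL
Volume remaining = 444 − 171.3112 = 272.6888 mL
Drug remaining = 272.6888 mL × 1.126126 mg/mL = 307.082 mg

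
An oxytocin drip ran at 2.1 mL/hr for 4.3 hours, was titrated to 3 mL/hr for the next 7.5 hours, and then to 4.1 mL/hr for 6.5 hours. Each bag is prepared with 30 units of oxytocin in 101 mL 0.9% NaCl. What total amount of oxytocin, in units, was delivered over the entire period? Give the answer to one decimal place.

Concentration = 30 units ÷ 101 mL = 0.2970297 units/mL
Stage 1: 2.1 mL/hr × 4.3 hr = 9.03 mL → 9.03 mL × 0.2970297 units/mL = 2.682178 units
Stage 2: 3 mL/hr × 7.5 hr = 22.5 mL → 22.5 mL × 0.2970297 units/mL = 6.683168 units
Stage 3: 4.1 mL/hr × 6.5 hr = 26.65 mL → 26.65 mL × 0.2970297 units/mL = 7.915842 units
Total = 2.682178 + 6.683168 + 7.915842 = 17.28119 units

17.3 units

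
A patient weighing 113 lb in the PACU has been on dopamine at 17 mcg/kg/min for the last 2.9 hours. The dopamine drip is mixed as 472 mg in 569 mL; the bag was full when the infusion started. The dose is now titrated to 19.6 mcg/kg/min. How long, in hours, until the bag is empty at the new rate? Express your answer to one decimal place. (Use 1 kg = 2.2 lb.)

Initial rate:
Weight = 113 lb ÷ 2.2 lb/kg = 51.36364 kg
Dose = 17 mcg/kg/min × 51.36364 kg = 873.1818 mcg/min
873.1818 mcg/min × 60 min/hr = 52390.91 mcg/hr
Concentration = 472 mg ÷ 569 mL = 0.8295255 mg/mL = 829.5255 mcg/mL
Rate = 52390.91 mcg/hr ÷ 829.5255 mcg/mL = 63.15768 mL/hr
Volume infused so far = 63.15768 mL/hr × 2.9 hr = 183.1573 mL
Volume remaining = 569 − 183.1573 = 385.8427 mL
New rate:
Dose = 19.6 mcg/kg/min × 51.36364 kg = 1006.727 mcg/min
1006.727 mcg/min × 60 min/hr = 60403.64 mcg/hr
Rate = 60403.64 mcg/hr ÷ 829.5255 mcg/mL = 72.8171 mL/hr
Time remaining = 385.8427 mL ÷ 72.8171 mL/hr = 5.298793 hr

5.3 hours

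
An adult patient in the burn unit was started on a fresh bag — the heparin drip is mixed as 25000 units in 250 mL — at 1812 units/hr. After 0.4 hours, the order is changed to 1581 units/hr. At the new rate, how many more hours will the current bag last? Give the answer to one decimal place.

Initial rate:
Concentration = 25000 units ÷ 250 mL = 100 units/mL
Rate = 1812 units/hr ÷ 100 units/mL = 18.12 mL/hr
Volume infused so far = 18.12 mL/hr × 0.4 hr = 7.248 mL
Volume remaining = 250 − 7.248 = 242.752 mL
New rate:
Rate = 1581 units/hr ÷ 100 units/mL = 15.81 mL/hr
Time remaining = 242.752 mL ÷ 15.81 mL/hr = 15.35433 hr

15.4 hours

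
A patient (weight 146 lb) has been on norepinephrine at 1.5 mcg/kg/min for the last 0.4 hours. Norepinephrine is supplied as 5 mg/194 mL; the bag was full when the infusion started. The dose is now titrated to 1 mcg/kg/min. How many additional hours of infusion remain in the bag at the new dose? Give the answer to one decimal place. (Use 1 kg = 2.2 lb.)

Initial rate:
Weight = 146 lb ÷ 2.2 lb/kg = 66.36364 kg
Dose = 1.5 mcg/kg/min × 66.36364 kg = 99.54545 mcg/min
99.54545 mcg/min × 60 min/hr = 5972.727 mcg/hr
Concentration = 5 mg ÷ 194 mL = 0.0257732 mg/mL = 25.7732 mcg/mL
Rate = 5972.727 mcg/hr ÷ 25.7732 mcg/mL = 231.7418 mL/hr
Volume infused so far = 231.7418 mL/hr × 0.4 hr = 92.69673 mL
Volume remaining = 194 − 92.69673 = 101.3033 mL
New rate:
Dose = 1 mcg/kg/min × 66.36364 kg = 66.36364 mcg/min
66.36364 mcg/min × 60 min/hr = 3981.818 mcg/hr
Rate = 3981.818 mcg/hr ÷ 25.7732 mcg/mL = 154.4945 mL/hr
Time remaining = 101.3033 mL ÷ 154.4945 mL/hr = 0.6557078 hr

0.7 hours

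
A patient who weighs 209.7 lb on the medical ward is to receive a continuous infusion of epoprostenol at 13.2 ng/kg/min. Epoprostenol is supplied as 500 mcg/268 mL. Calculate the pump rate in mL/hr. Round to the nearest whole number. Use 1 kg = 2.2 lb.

Weight = 209.7 lb ÷ 2.2 lb/kg = 95.31818 kg
Dose = 13.2 ng/kg/min × 95.31818 kg = 1258.2 ng/min
1258.2 ng/min × 60 min/hr = 75492 ng/hr
Concentration = 500 mcg ÷ 268 mL = 1.865672 mcg/mL = 1865.672 ng/mL
Rate = 75492 ng/hr ÷ 1865.672 ng/mL = 40.46371 mL/hr

40 mL/hr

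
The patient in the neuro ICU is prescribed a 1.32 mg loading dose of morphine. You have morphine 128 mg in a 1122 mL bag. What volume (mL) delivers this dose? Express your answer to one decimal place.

11.6 mL

Concentration = 128 mg ÷ 1122 mL = 0.114082 mg/mL
Volume = 1.32 mg ÷ 0.114082 mg/mL = 11.57063 mL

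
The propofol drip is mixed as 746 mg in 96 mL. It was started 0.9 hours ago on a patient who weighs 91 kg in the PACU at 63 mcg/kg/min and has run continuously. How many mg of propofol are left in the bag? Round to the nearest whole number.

Dose = 63 mcg/kg/min × 91 kg = 5733 mcg/min
5733 mcg/min × 60 min/hr = 343980 mcg/hr
Concentration = 746 mg ÷ 96 mL = 7.770833 mg/mL = 7770.833 mcg/mL
Rate = 343980 mcg/hr ÷ 7770.833 mcg/mL = 44.26552 mL/hr
Volume infused = 44.26552 mL/hr × 0.9 hr = 39.83897 mL
Volume remaining = 96 − 39.83897 = 56.16103 mL
Drug remaining = 56.16103 mL × 7770.833 mcg/mL = 436418 mcg = 436.418 mg

436 mg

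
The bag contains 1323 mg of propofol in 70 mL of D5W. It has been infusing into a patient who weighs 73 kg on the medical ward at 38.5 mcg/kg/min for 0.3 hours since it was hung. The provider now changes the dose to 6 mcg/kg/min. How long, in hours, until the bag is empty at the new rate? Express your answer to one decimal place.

Initial rate:
Dose = 38.5 mcg/kg/min × 73 kg = 2810.5 mcg/min
2810.5 mcg/min × 60 min/hr = 168630 mcg/hr
Concentration = 1323 mg ÷ 70 mL = 18.9 mg/mL = 18900 mcg/mL
Rate = 168630 mcg/hr ÷ 18900 mcg/mL = 8.922222 mL/hr
Volume infused so far = 8.922222 mL/hr × 0.3 hr = 2.676667 mL
Volume remaining = 70 − 2.676667 = 67.32333 mL
New rate:
Dose = 6 mcg/kg/min × 73 kg = 438 mcg/min
438 mcg/min × 60 min/hr = 26280 mcg/hr
Rate = 26280 mcg/hr ÷ 18900 mcg/mL = 1.390476 mL/hr
Time remaining = 67.32333 mL ÷ 1.390476 mL/hr = 48.41747 hr

48.4 hours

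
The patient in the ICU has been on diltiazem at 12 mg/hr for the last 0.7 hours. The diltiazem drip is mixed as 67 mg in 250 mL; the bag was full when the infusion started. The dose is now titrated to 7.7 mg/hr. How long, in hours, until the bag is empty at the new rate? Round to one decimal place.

7.6 hours

Initial rate:
Concentration = 67 mg ÷ 250 mL = 0.268 mg/mL
Rate = 12 mg/hr ÷ 0.268 mg/mL = 44.77612 mL/hr
Volume infused so far = 44.77612 mL/hr × 0.7 hr = 31.34328 mL
Volume remaining = 250 − 31.34328 = 218.6567 mL
New rate:
Rate = 7.7 mg/hr ÷ 0.268 mg/mL = 28.73134 mL/hr
Time remaining = 218.6567 mL ÷ 28.73134 mL/hr = 7.61039 hr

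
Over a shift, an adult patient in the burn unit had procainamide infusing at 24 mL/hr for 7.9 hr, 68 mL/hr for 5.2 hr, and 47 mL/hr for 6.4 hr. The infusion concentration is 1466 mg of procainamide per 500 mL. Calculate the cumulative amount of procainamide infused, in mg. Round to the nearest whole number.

Concentration = 1466 mg ÷ 500 mL = 2.932 mg/mL
Stage 1: 24 mL/hr × 7.9 hr = 189.6 mL → 189.6 mL × 2.932 mg/mL = 555.9072 mg
Stage 2: 68 mL/hr × 5.2 hr = 353.6 mL → 353.6 mL × 2.932 mg/mL = 1036.755 mg
Stage 3: 47 mL/hr × 6.4 hr = 300.8 mL → 300.8 mL × 2.932 mg/mL = 881.9456 mg
Total = 555.9072 + 1036.755 + 881.9456 = 2474.608 mg

2475 mg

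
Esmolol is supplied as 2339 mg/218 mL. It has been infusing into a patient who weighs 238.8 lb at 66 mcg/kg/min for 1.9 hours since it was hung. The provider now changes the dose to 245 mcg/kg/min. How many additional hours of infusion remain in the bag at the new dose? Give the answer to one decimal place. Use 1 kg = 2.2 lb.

Initial rate:
Weight = 238.8 lb ÷ 2.2 lb/kg = 108.5455 kg
Dose = 66 mcg/kg/min × 108.5455 kg = 7164 mcg/min
7164 mcg/min × 60 min/hr = 429840 mcg/hr
Concentration = 2339 mg ÷ 218 mL = 10.72936 mg/mL = 10729.36 mcg/mL
Rate = 429840 mcg/hr ÷ 10729.36 mcg/mL = 40.06204 mL/hr
Volume infused so far = 40.06204 mL/hr × 1.9 hr = 76.11788 mL
Volume remaining = 218 − 76.11788 = 141.8821 mL
New rate:
Dose = 245 mcg/kg/min × 108.5455 kg = 26593.64 mcg/min
26593.64 mcg/min × 60 min/hr = 1595618 mcg/hr
Rate = 1595618 mcg/hr ÷ 10729.36 mcg/mL = 148.7152 mL/hr
Time remaining = 141.8821 mL ÷ 148.7152 mL/hr = 0.9540528 hr

1.0 hours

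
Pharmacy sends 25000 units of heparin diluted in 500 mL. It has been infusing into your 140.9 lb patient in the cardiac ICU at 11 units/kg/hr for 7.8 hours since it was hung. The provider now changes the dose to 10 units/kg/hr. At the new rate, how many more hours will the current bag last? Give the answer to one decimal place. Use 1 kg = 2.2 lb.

30.5 hours

Initial rate:
Weight = 140.9 lb ÷ 2.2 lb/kg = 64.04545 kg
Dose = 11 units/kg/hr × 64.04545 kg = 704.5 units/hr
Concentration = 25000 units ÷ 500 mL = 50 units/mL
Rate = 704.5 units/hr ÷ 50 units/mL = 14.09 mL/hr
Volume infused so far = 14.09 mL/hr × 7.8 hr = 109.902 mL
Volume remaining = 500 − 109.902 = 390.098 mL
New rate:
Dose = 10 units/kg/hr × 64.04545 kg = 640.4545 units/hr
Rate = 640.4545 units/hr ÷ 50 units/mL = 12.80909 mL/hr
Time remaining = 390.098 mL ÷ 12.80909 mL/hr = 30.45478 hr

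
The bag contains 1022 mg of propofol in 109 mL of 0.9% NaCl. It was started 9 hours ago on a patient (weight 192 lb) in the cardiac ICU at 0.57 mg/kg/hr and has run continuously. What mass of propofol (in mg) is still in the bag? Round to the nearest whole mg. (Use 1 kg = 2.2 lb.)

Weight = 192 lb ÷ 2.2 lb/kg = 87.27273 kg
Dose = 0.57 mg/kg/hr × 87.27273 kg = 49.74545 mg/hr
Concentration = 1022 mg ÷ 109 mL = 9.376147 mg/mL
Rate = 49.74545 mg/hr ÷ 9.376147 mg/mL = 5.305533 mL/hr
Volume infused = 5.305533 mL/hr × 9 hr = 47.7498 mL
Volume remaining = 109 − 47.7498 = 61.2502 mL
Drug remaining = 61.2502 mL × 9.376147 mg/mL = 574.2909 mg

574 mg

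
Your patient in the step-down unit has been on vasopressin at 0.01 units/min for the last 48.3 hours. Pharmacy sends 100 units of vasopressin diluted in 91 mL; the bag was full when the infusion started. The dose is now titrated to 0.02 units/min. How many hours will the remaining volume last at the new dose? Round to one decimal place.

Initial rate:
0.01 units/min × 60 min/hr = 0.6 units/hr
Concentration = 100 units ÷ 91 mL = 1.098901 units/mL
Rate = 0.6 units/hr ÷ 1.098901 units/mL = 0.546 mL/hr
Volume infused so far = 0.546 mL/hr × 48.3 hr = 26.3718 mL
Volume remaining = 91 − 26.3718 = 64.6282 mL
New rate:
0.02 units/min × 60 min/hr = 1.2 units/hr
Rate = 1.2 units/hr ÷ 1.098901 units/mL = 1.092 mL/hr
Time remaining = 64.6282 mL ÷ 1.092 mL/hr = 59.18333 hr

59.2 hours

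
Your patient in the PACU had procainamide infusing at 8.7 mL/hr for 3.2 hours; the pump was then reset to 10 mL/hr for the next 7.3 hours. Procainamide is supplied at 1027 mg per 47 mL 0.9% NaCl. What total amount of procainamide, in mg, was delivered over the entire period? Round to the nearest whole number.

2203 mg

Concentration = 1027 mg ÷ 47 mL = 21.85106 mg/mL
Stage 1: 8.7 mL/hr × 3.2 hr = 27.84 mL → 27.84 mL × 21.85106 mg/mL = 608.3336 mg
Stage 2: 10 mL/hr × 7.3 hr = 73 mL → 73 mL × 21.85106 mg/mL = 1595.128 mg
Total = 608.3336 + 1595.128 = 2203.461 mg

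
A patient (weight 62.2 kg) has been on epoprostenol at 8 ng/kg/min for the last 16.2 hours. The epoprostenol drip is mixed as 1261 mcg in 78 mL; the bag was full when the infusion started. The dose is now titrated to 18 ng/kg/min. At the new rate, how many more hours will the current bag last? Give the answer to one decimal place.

Initial rate:
Dose = 8 ng/kg/min × 62.2 kg = 497.6 ng/min
497.6 ng/min × 60 min/hr = 29856 ng/hr
Concentration = 1261 mcg ÷ 78 mL = 16.16667 mcg/mL = 16166.67 ng/mL
Rate = 29856 ng/hr ÷ 16166.67 ng/mL = 1.846763 mL/hr
Volume infused so far = 1.846763 mL/hr × 16.2 hr = 29.91756 mL
Volume remaining = 78 − 29.91756 = 48.08244 mL
New rate:
Dose = 18 ng/kg/min × 62.2 kg = 1119.6 ng/min
1119.6 ng/min × 60 min/hr = 67176 ng/hr
Rate = 67176 ng/hr ÷ 16166.67 ng/mL = 4.155216 mL/hr
Time remaining = 48.08244 mL ÷ 4.155216 mL/hr = 11.57159 hr

11.6 hours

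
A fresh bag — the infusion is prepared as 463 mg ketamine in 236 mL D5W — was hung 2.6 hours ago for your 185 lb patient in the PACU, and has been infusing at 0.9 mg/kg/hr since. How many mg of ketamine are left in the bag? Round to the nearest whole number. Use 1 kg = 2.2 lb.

Weight = 185 lb ÷ 2.2 lb/kg = 84.09091 kg
Dose = 0.9 mg/kg/hr × 84.09091 kg = 75.68182 mg/hr
Concentration = 463 mg ÷ 236 mL = 1.961864 mg/mL
Rate = 75.68182 mg/hr ÷ 1.961864 mg/mL = 38.57648 mL/hr
Volume infused = 38.57648 mL/hr × 2.6 hr = 100.2988 mL
Volume remaining = 236 − 100.2988 = 135.7012 mL
Drug remaining = 135.7012 mL × 1.961864 mg/mL = 266.2273 mg

266 mg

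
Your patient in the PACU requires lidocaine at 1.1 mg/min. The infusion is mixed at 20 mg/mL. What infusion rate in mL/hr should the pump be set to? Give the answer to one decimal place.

1.1 mg/min × 60 min/hr = 66 mg/hr
Rate = 66 mg/hr ÷ 20 mg/mL = 3.3 mL/hr

3.3 mL/hr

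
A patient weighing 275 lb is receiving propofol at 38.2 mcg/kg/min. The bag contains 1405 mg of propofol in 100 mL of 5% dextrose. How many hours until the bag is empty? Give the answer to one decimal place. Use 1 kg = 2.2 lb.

Weight = 275 lb ÷ 2.2 lb/kg = 125 kg
Dose = 38.2 mcg/kg/min × 125 kg = 4775 mcg/min
4775 mcg/min × 60 min/hr = 286500 mcg/hr
Concentration = 1405 mg ÷ 100 mL = 14.05 mg/mL = 14050 mcg/mL
Rate = 286500 mcg/hr ÷ 14050 mcg/mL = 20.39146 mL/hr
Duration = 100 mL ÷ 20.39146 mL/hr = 4.904014 hr

4.9 hours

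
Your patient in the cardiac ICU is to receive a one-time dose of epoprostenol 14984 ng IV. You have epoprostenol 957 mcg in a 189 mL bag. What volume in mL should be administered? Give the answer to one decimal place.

3.0 mL

Concentration = 957 mcg ÷ 189 mL = 5.063492 mcg/mL = 5063.492 ng/mL
Volume = 14984 ng ÷ 5063.492 ng/mL = 2.959223 mL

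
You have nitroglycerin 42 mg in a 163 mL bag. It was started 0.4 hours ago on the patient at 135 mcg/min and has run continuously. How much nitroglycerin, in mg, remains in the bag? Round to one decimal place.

38.8 mg

135 mcg/min × 60 min/hr = 8100 mcg/hr
Concentration = 42 mg ÷ 163 mL = 0.2576687 mg/mL = 257.6687 mcg/mL
Rate = 8100 mcg/hr ÷ 257.6687 mcg/mL = 31.43571 mL/hr
Volume infused = 31.43571 mL/hr × 0.4 hr = 12.57429 mL
Volume remaining = 163 − 12.57429 = 150.4257 mL
Drug remaining = 150.4257 mL × 257.6687 mcg/mL = 38760 mcg = 38.76 mg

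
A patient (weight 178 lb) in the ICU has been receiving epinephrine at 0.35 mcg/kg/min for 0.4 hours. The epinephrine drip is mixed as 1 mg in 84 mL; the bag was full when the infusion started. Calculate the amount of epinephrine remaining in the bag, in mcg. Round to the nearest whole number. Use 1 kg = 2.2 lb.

320 mcg

Weight = 178 lb ÷ 2.2 lb/kg = 80.90909 kg
Dose = 0.35 mcg/kg/min × 80.90909 kg = 28.31818 mcg/min
28.31818 mcg/min × 60 min/hr = 1699.091 mcg/hr
Concentration = 1 mg ÷ 84 mL = 0.01190476 mg/mL = 11.90476 mcg/mL
Rate = 1699.091 mcg/hr ÷ 11.90476 mcg/mL = 142.7236 mL/hr
Volume infused = 142.7236 mL/hr × 0.4 hr = 57.08945 mL
Volume remaining = 84 − 57.08945 = 26.91055 mL
Drug remaining = 26.91055 mL × 11.90476 mcg/mL = 320.3636 mcg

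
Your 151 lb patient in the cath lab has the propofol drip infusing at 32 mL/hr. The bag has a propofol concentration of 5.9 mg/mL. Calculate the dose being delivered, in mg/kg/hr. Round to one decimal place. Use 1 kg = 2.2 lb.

2.8 mg/kg/hr

Weight = 151 lb ÷ 2.2 lb/kg = 68.63636 kg
Drug rate = 32 mL/hr × 5.9 mg/mL = 188.8 mg/hr
188.8 mg/hr ÷ 68.63636 kg = 2.750728 mg/kg/hr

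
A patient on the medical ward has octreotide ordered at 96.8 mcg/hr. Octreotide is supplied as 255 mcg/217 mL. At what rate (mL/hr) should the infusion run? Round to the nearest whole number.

Concentration = 255 mcg ÷ 217 mL = 1.175115 mcg/mL
Rate = 96.8 mcg/hr ÷ 1.175115 mcg/mL = 82.3749 mL/hr

82 mL/hr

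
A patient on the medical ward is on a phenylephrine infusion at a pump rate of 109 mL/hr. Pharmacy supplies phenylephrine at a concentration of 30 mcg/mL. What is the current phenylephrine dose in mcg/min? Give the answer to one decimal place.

Drug rate = 109 mL/hr × 30 mcg/mL = 3270 mcg/hr
3270 mcg/hr ÷ 60 min/hr = 54.5 mcg/min

54.5 mcg/min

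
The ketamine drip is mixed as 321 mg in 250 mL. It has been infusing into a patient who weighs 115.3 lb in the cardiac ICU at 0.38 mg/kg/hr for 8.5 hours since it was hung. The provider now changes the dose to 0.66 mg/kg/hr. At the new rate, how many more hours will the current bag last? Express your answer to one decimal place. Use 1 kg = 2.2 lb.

4.4 hours

Initial rate:
Weight = 115.3 lb ÷ 2.2 lb/kg = 52.40909 kg
Dose = 0.38 mg/kg/hr × 52.40909 kg = 19.91545 mg/hr
Concentration = 321 mg ÷ 250 mL = 1.284 mg/mL
Rate = 19.91545 mg/hr ÷ 1.284 mg/mL = 15.51048 mL/hr
Volume infused so far = 15.51048 mL/hr × 8.5 hr = 131.8391 mL
Volume remaining = 250 − 131.8391 = 118.1609 mL
New rate:
Dose = 0.66 mg/kg/hr × 52.40909 kg = 34.59 mg/hr
Rate = 34.59 mg/hr ÷ 1.284 mg/mL = 26.93925 mL/hr
Time remaining = 118.1609 mL ÷ 26.93925 mL/hr = 4.386199 hr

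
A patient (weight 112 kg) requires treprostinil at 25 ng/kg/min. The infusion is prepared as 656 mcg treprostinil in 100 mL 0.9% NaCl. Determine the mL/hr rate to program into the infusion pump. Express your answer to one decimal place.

Dose = 25 ng/kg/min × 112 kg = 2800 ng/min
2800 ng/min × 60 min/hr = 168000 ng/hr
Concentration = 656 mcg ÷ 100 mL = 6.56 mcg/mL = 6560 ng/mL
Rate = 168000 ng/hr ÷ 6560 ng/mL = 25.60976 mL/hr

25.6 mL/hr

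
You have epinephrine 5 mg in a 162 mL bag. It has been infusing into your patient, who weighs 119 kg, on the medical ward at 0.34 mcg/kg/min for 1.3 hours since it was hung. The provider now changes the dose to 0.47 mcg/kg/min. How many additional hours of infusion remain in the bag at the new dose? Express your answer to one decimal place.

0.5 hours

Initial rate:
Dose = 0.34 mcg/kg/min × 119 kg = 40.46 mcg/min
40.46 mcg/min × 60 min/hr = 2427.6 mcg/hr
Concentration = 5 mg ÷ 162 mL = 0.0308642 mg/mL = 30.8642 mcg/mL
Rate = 2427.6 mcg/hr ÷ 30.8642 mcg/mL = 78.65424 mL/hr
Volume infused so far = 78.65424 mL/hr × 1.3 hr = 102.2505 mL
Volume remaining = 162 − 102.2505 = 59.74949 mL
New rate:
Dose = 0.47 mcg/kg/min × 119 kg = 55.93 mcg/min
55.93 mcg/min × 60 min/hr = 3355.8 mcg/hr
Rate = 3355.8 mcg/hr ÷ 30.8642 mcg/mL = 108.7279 mL/hr
Time remaining = 59.74949 mL ÷ 108.7279 mL/hr = 0.5495322 hr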